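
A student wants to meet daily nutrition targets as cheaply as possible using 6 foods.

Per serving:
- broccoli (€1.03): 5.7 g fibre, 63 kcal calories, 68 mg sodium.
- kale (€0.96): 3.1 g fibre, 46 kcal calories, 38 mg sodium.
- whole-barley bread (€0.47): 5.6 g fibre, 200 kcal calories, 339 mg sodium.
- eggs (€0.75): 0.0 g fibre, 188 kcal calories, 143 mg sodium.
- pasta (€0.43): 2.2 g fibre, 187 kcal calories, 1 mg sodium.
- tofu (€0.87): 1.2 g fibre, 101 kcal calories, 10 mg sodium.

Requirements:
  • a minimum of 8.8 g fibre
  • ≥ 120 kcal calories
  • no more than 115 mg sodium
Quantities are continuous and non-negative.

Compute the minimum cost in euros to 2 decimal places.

€1.51

Treat it as an LP. Let x1 = servings of broccoli, x2 = servings of kale, x3 = servings of whole-barley bread, x4 = servings of eggs, x5 = servings of pasta, x6 = servings of tofu.
min 1.03x1 + 0.96x2 + 0.47x3 + 0.75x4 + 0.43x5 + 0.87x6 s.t.:
  5.7x1 + 3.1x2 + 5.6x3 + 2.2x5 + 1.2x6 ≥ 8.8   (fibre)
  63x1 + 46x2 + 200x3 + 188x4 + 187x5 + 101x6 ≥ 120   (calories)
  68x1 + 38x2 + 339x3 + 143x4 + 1x5 + 10x6 ≤ 115   (sodium)
  x1, x2, x3, x4, x5, x6 ≥ 0.
The minimum-cost mix takes nothing from broccoli, kale, eggs, tofu — only whole-barley bread, pasta. Binding constraints: fibre and sodium.
Optimal quantities: whole-barley bread = 0.3299 servings, pasta = 3.16 servings.
Cost = 0.47·0.3299 + 0.43·3.16 = 1.5139.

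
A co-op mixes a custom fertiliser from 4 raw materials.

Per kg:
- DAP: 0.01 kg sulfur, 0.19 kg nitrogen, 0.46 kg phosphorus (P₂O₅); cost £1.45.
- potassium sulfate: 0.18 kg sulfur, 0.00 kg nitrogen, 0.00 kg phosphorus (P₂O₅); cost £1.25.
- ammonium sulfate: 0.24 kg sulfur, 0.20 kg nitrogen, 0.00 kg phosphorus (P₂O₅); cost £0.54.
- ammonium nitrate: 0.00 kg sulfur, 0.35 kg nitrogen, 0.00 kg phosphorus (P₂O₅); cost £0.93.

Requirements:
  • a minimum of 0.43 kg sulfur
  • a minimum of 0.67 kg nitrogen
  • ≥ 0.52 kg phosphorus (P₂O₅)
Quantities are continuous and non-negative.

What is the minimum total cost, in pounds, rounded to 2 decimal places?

£2.86

Let x1 = kg of DAP, x2 = kg of potassium sulfate, x3 = kg of ammonium sulfate, x4 = kg of ammonium nitrate.
Minimise 1.45x1 + 1.25x2 + 0.54x3 + 0.93x4 subject to:
  0.01x1 + 0.18x2 + 0.24x3 ≥ 0.43   (sulfur)
  0.19x1 + 0.2x3 + 0.35x4 ≥ 0.67   (nitrogen)
  0.46x1 ≥ 0.52   (phosphorus (P₂O₅))
  x1, x2, x3, x4 ≥ 0.
The cheapest feasible vertex uses only DAP, ammonium sulfate, ammonium nitrate; potassium sulfate is not used. There the sulfur, nitrogen, phosphorus (P₂O₅) constraints are tight.
Optimal quantities: DAP = 1.13 kg, ammonium sulfate = 1.745 kg, ammonium nitrate = 0.3037 kg.
Cost = 1.45·1.13 + 0.54·1.745 + 0.93·0.3037 = 2.8632.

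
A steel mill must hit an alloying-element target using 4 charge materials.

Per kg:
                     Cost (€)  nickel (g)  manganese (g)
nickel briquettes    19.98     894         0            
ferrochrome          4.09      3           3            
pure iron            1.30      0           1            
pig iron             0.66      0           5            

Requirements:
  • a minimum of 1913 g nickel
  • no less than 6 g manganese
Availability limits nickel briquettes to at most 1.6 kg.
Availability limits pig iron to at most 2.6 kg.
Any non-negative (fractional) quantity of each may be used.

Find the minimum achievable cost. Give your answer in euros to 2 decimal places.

€689.91

Set it up as a linear program. Let x1 = kg of nickel briquettes, x2 = kg of ferrochrome, x3 = kg of pure iron, x4 = kg of pig iron.
min 19.98x1 + 4.09x2 + 1.3x3 + 0.66x4 s.t.:
  894x1 + 3x2 ≥ 1913   (nickel)
  3x2 + 1x3 + 5x4 ≥ 6   (manganese)
  x1 ≤ 1.6
  x4 ≤ 2.6
  x1, x2, x3, x4 ≥ 0.
The optimal basis is {nickel briquettes, ferrochrome}; pure iron, pig iron drop out. The nickel and the nickel briquettes cap requirements are met with equality.
That vertex is x1 = 1.6, x2 = 160.867.
Hence cost = 19.98·1.6 + 4.09·160.867 = €689.9140.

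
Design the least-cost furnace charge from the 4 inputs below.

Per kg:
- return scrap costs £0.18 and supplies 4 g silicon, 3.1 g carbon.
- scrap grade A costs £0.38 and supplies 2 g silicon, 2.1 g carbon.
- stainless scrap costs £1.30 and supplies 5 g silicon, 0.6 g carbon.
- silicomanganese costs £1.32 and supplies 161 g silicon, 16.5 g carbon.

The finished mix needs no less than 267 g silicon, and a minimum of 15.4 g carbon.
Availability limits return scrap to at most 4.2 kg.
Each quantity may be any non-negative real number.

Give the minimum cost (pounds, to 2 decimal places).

£2.19

This is a linear program. Let x1 = kg of return scrap, x2 = kg of scrap grade A, x3 = kg of stainless scrap, x4 = kg of silicomanganese.
Minimize 0.18x1 + 0.38x2 + 1.3x3 + 1.32x4 subject to:
  4x1 + 2x2 + 5x3 + 161x4 ≥ 267   (silicon)
  3.1x1 + 2.1x2 + 0.6x3 + 16.5x4 ≥ 15.4   (carbon)
  x1 ≤ 4.2
  x1, x2, x3, x4 ≥ 0.
The optimal basis is {silicomanganese}; return scrap, scrap grade A, stainless scrap drop out. There the silicon constraint is tight.
Optimal quantities: silicomanganese = 1.658 kg.
Total cost: 1.32·1.658 = 2.1886.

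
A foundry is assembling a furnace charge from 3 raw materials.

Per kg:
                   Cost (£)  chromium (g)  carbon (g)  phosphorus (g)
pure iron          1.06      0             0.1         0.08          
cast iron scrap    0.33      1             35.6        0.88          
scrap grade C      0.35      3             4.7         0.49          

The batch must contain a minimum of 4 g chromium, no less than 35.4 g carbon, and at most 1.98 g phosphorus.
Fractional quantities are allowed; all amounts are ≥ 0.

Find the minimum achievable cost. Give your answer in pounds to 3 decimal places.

£0.649

Set it up as a linear program. Let x1 = kg of pure iron, x2 = kg of cast iron scrap, x3 = kg of scrap grade C.
Minimize 1.06x1 + 0.33x2 + 0.35x3 with:
  1x2 + 3x3 ≥ 4   (chromium)
  0.1x1 + 35.6x2 + 4.7x3 ≥ 35.4   (carbon)
  0.08x1 + 0.88x2 + 0.49x3 ≤ 1.98   (phosphorus)
  x1, x2, x3 ≥ 0.
The cheapest feasible vertex uses only cast iron scrap, scrap grade C; pure iron is not used. Binding constraints: chromium and carbon.
That vertex is x2 = 0.856, x3 = 1.048.
Objective = 0.33·0.856 + 0.35·1.048 = 0.64928.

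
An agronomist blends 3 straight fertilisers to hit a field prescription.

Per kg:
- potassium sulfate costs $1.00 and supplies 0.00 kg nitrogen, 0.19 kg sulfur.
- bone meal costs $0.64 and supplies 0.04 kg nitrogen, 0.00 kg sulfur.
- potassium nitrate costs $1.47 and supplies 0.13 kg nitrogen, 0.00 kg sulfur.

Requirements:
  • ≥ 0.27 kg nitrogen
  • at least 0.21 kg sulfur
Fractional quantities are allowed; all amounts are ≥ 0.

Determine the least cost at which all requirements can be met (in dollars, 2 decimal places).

Let x1 = kg of potassium sulfate, x2 = kg of bone meal, x3 = kg of potassium nitrate.
min 1x1 + 0.64x2 + 1.47x3 subject to:
  0.04x2 + 0.13x3 ≥ 0.27   (nitrogen)
  0.19x1 ≥ 0.21   (sulfur)
  x1, x2, x3 ≥ 0.
At the optimum only potassium sulfate, potassium nitrate are positive (bone meal = 0). The nitrogen and sulfur requirements are met with equality.
So potassium sulfate = 1.105 kg, potassium nitrate = 2.077 kg.
Objective = 1·1.105 + 1.47·2.077 = 4.1582.

$4.16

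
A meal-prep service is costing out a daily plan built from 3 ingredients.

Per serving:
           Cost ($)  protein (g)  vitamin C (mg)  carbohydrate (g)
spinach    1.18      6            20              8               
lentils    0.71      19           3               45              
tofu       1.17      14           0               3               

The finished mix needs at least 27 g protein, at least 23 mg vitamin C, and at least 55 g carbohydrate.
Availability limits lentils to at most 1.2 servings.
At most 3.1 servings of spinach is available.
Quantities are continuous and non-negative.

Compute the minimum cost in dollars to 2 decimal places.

Let x1 = servings of spinach, x2 = servings of lentils, x3 = servings of tofu.
Minimize 1.18x1 + 0.71x2 + 1.17x3 s.t.:
  6x1 + 19x2 + 14x3 ≥ 27   (protein)
  20x1 + 3x2 ≥ 23   (vitamin C)
  8x1 + 45x2 + 3x3 ≥ 55   (carbohydrate)
  x2 ≤ 1.2
  x1 ≤ 3.1
  x1, x2, x3 ≥ 0.
The optimal basis is {spinach, lentils}; tofu drops out. The protein and vitamin C requirements are met with equality.
Solving gives x1 = 0.9834, x2 = 1.11.
Total cost: 1.18·0.9834 + 0.71·1.11 = 1.9485.

$1.95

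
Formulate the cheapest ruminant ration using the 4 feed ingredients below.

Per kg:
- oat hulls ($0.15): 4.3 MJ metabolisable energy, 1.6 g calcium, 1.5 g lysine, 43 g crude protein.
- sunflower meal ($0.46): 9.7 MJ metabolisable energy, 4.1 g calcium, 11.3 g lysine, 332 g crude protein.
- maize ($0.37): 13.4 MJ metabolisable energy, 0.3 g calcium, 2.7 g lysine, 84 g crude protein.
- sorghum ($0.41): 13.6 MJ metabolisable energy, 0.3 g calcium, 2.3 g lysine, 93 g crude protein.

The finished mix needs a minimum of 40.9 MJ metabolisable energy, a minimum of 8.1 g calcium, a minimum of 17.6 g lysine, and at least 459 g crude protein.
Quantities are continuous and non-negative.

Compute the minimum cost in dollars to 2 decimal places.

$1.37

Set it up as a linear program. Let x1 = kg of oat hulls, x2 = kg of sunflower meal, x3 = kg of maize, x4 = kg of sorghum.
Minimize 0.15x1 + 0.46x2 + 0.37x3 + 0.41x4 with:
  4.3x1 + 9.7x2 + 13.4x3 + 13.6x4 ≥ 40.9   (metabolisable energy)
  1.6x1 + 4.1x2 + 0.3x3 + 0.3x4 ≥ 8.1   (calcium)
  1.5x1 + 11.3x2 + 2.7x3 + 2.3x4 ≥ 17.6   (lysine)
  43x1 + 332x2 + 84x3 + 93x4 ≥ 459   (crude protein)
  x1, x2, x3, x4 ≥ 0.
The cheapest feasible vertex uses only oat hulls, sunflower meal, maize; sorghum is not used. There the metabolisable energy, calcium, lysine constraints are tight.
Optimal quantities: oat hulls = 2.657 kg, sunflower meal = 0.8213 kg, maize = 1.605 kg.
Cost = 0.15·2.657 + 0.46·0.8213 + 0.37·1.605 = 1.3702.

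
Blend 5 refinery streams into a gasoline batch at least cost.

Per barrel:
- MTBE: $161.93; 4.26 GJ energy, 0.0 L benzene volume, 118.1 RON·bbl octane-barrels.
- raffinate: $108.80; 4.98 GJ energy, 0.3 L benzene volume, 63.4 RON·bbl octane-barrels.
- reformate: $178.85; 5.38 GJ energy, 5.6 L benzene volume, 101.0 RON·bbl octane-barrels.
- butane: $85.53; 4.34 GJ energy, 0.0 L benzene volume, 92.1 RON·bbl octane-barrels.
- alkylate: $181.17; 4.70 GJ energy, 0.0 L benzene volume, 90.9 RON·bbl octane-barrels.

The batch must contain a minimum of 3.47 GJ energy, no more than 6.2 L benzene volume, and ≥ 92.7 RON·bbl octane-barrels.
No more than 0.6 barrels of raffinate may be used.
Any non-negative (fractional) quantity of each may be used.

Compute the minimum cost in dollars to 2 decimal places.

$86.09

Let x1 = barrels of MTBE, x2 = barrels of raffinate, x3 = barrels of reformate, x4 = barrels of butane, x5 = barrels of alkylate.
Minimise 161.93x1 + 108.8x2 + 178.85x3 + 85.53x4 + 181.17x5 with:
  4.26x1 + 4.98x2 + 5.38x3 + 4.34x4 + 4.7x5 ≥ 3.47   (energy)
  0.3x2 + 5.6x3 ≤ 6.2   (benzene volume)
  118.1x1 + 63.4x2 + 101x3 + 92.1x4 + 90.9x5 ≥ 92.7   (octane-barrels)
  x2 ≤ 0.6
  x1, x2, x3, x4, x5 ≥ 0.
The minimum-cost mix takes nothing from MTBE, raffinate, reformate, alkylate — only butane. The octane-barrels requirement is met with equality.
That vertex is x4 = 1.0065.
Total cost: 85.53·1.0065 = 86.0859.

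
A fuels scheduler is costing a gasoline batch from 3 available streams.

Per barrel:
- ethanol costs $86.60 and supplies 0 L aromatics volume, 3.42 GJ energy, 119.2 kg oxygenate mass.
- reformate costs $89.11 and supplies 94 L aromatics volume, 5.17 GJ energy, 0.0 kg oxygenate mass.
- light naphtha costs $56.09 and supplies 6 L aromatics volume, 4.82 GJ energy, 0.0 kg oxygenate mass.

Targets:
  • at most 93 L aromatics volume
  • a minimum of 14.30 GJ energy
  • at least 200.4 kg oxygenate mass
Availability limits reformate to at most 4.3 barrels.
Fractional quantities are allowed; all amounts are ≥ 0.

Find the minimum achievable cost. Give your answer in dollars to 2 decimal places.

This is a linear program. Let x1 = barrels of ethanol, x2 = barrels of reformate, x3 = barrels of light naphtha.
Minimise 86.6x1 + 89.11x2 + 56.09x3 with:
  94x2 + 6x3 ≤ 93   (aromatics volume)
  3.42x1 + 5.17x2 + 4.82x3 ≥ 14.3   (energy)
  119.2x1 ≥ 200.4   (oxygenate mass)
  x2 ≤ 4.3
  x1, x2, x3 ≥ 0.
At the optimum only ethanol, light naphtha are positive (reformate = 0). There the energy and oxygenate mass constraints are tight.
Optimal quantities: ethanol = 1.6812 barrels, light naphtha = 1.7739 barrels.
Cost = 86.6·1.6812 + 56.09·1.7739 = 245.0900.

$245.09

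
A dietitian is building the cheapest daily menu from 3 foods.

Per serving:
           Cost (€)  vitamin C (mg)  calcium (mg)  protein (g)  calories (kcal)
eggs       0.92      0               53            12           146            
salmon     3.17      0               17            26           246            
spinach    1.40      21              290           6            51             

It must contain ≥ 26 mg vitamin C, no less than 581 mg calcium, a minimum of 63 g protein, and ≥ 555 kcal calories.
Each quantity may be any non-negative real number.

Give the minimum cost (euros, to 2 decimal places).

€5.99

Let x1 = servings of eggs, x2 = servings of salmon, x3 = servings of spinach.
min 0.92x1 + 3.17x2 + 1.4x3 with:
  21x3 ≥ 26   (vitamin C)
  53x1 + 17x2 + 290x3 ≥ 581   (calcium)
  12x1 + 26x2 + 6x3 ≥ 63   (protein)
  146x1 + 246x2 + 51x3 ≥ 555   (calories)
  x1, x2, x3 ≥ 0.
The optimal basis is {eggs, spinach}; salmon drops out. Binding constraints: vitamin C and protein.
So eggs = 4.631 servings, spinach = 1.238 servings.
Objective = 0.92·4.631 + 1.4·1.238 = 5.9937.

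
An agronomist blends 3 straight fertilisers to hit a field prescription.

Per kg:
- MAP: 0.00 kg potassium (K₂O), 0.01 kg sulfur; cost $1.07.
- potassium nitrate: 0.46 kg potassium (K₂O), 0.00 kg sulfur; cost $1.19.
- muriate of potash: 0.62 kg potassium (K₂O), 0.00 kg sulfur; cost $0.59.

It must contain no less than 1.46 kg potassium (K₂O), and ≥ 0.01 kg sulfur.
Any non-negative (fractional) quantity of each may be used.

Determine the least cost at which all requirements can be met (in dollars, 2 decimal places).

Let x1 = kg of MAP, x2 = kg of potassium nitrate, x3 = kg of muriate of potash.
Minimize 1.07x1 + 1.19x2 + 0.59x3 subject to:
  0.46x2 + 0.62x3 ≥ 1.46   (potassium (K₂O))
  0.01x1 ≥ 0.01   (sulfur)
  x1, x2, x3 ≥ 0.
The optimal basis is {MAP, muriate of potash}; potassium nitrate drops out. The potassium (K₂O) and sulfur requirements are met with equality.
So MAP = 1 kg, muriate of potash = 2.355 kg.
Total cost: 1.07·1 + 0.59·2.355 = 2.4595.

$2.46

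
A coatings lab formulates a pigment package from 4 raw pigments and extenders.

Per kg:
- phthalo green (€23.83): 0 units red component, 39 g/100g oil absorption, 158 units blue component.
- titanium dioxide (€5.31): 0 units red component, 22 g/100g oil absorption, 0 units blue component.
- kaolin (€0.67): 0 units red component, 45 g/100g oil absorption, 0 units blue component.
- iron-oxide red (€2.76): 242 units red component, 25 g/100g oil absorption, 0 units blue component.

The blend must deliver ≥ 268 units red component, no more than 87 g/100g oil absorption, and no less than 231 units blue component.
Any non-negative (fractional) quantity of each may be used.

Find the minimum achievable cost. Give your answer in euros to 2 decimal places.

€37.90

This is a linear program. Let x1 = kg of phthalo green, x2 = kg of titanium dioxide, x3 = kg of kaolin, x4 = kg of iron-oxide red.
Minimise 23.83x1 + 5.31x2 + 0.67x3 + 2.76x4 subject to:
  242x4 ≥ 268   (red component)
  39x1 + 22x2 + 45x3 + 25x4 ≤ 87   (oil absorption)
  158x1 ≥ 231   (blue component)
  x1, x2, x3, x4 ≥ 0.
At the optimum only phthalo green, iron-oxide red are positive (titanium dioxide, kaolin = 0). The red component and blue component requirements are met with equality.
Solving gives x1 = 1.462, x4 = 1.1074.
Cost = 23.83·1.462 + 2.76·1.1074 = 37.8959.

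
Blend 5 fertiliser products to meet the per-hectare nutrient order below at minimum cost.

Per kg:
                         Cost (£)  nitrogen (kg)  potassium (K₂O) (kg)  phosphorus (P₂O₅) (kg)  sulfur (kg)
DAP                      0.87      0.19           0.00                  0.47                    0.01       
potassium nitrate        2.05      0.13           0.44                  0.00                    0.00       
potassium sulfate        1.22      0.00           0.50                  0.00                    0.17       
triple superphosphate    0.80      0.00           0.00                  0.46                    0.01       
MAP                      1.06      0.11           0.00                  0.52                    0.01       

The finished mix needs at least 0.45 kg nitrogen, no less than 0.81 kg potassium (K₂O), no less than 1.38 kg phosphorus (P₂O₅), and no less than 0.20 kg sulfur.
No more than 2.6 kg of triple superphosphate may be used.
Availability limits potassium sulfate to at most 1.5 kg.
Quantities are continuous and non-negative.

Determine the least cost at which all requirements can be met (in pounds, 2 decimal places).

Treat it as an LP. Let x1 = kg of DAP, x2 = kg of potassium nitrate, x3 = kg of potassium sulfate, x4 = kg of triple superphosphate, x5 = kg of MAP.
Minimise 0.87x1 + 2.05x2 + 1.22x3 + 0.8x4 + 1.06x5 with:
  0.19x1 + 0.13x2 + 0.11x5 ≥ 0.45   (nitrogen)
  0.44x2 + 0.5x3 ≥ 0.81   (potassium (K₂O))
  0.47x1 + 0.46x4 + 0.52x5 ≥ 1.38   (phosphorus (P₂O₅))
  0.01x1 + 0.17x3 + 0.01x4 + 0.01x5 ≥ 0.2   (sulfur)
  x4 ≤ 2.6
  x3 ≤ 1.5
  x1, x2, x3, x4, x5 ≥ 0.
The minimum-cost mix takes nothing from MAP — only DAP, potassium nitrate, potassium sulfate, triple superphosphate. There the nitrogen, potassium (K₂O), phosphorus (P₂O₅), the potassium sulfate cap constraints are tight.
That vertex is x1 = 2.275, x2 = 0.1364, x3 = 1.5, x4 = 0.6754.
Objective = 0.87·2.275 + 2.05·0.1364 + 1.22·1.5 + 0.8·0.6754 = 4.6292.

£4.63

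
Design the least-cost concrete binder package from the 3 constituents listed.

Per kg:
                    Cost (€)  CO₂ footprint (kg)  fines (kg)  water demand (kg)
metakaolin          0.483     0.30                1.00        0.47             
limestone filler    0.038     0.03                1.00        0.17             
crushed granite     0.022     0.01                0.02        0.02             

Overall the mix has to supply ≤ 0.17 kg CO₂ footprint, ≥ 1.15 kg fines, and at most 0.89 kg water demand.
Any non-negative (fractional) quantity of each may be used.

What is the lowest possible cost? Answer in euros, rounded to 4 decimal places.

€0.0437

Let x1 = kg of metakaolin, x2 = kg of limestone filler, x3 = kg of crushed granite.
Minimize 0.483x1 + 0.038x2 + 0.022x3 subject to:
  0.3x1 + 0.03x2 + 0.01x3 ≤ 0.17   (CO₂ footprint)
  1x1 + 1x2 + 0.02x3 ≥ 1.15   (fines)
  0.47x1 + 0.17x2 + 0.02x3 ≤ 0.89   (water demand)
  x1, x2, x3 ≥ 0.
The minimum-cost mix takes nothing from metakaolin, crushed granite — only limestone filler. The fines requirement is met with equality.
So limestone filler = 1.15 kg.
Cost = 0.038·1.15 = 0.043700.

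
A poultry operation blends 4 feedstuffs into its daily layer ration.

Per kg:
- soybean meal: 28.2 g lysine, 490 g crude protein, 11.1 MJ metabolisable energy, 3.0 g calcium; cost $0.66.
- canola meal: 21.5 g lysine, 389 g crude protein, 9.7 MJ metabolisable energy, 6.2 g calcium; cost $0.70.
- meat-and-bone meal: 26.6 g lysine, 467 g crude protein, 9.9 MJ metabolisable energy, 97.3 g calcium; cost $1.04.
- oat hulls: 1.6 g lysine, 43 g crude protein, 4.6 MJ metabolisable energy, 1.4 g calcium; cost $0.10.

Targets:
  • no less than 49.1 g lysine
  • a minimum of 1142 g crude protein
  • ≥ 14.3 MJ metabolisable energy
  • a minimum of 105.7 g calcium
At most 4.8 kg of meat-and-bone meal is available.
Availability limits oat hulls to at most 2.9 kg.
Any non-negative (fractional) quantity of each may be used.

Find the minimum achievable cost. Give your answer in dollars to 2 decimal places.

Let x1 = kg of soybean meal, x2 = kg of canola meal, x3 = kg of meat-and-bone meal, x4 = kg of oat hulls.
Minimize 0.66x1 + 0.7x2 + 1.04x3 + 0.1x4 with:
  28.2x1 + 21.5x2 + 26.6x3 + 1.6x4 ≥ 49.1   (lysine)
  490x1 + 389x2 + 467x3 + 43x4 ≥ 1142   (crude protein)
  11.1x1 + 9.7x2 + 9.9x3 + 4.6x4 ≥ 14.3   (metabolisable energy)
  3x1 + 6.2x2 + 97.3x3 + 1.4x4 ≥ 105.7   (calcium)
  x3 ≤ 4.8
  x4 ≤ 2.9
  x1, x2, x3, x4 ≥ 0.
The cheapest feasible vertex uses only soybean meal, meat-and-bone meal; canola meal, oat hulls are not used. Binding constraints: crude protein and calcium.
So soybean meal = 1.334 kg, meat-and-bone meal = 1.045 kg.
Total cost: 0.66·1.334 + 1.04·1.045 = 1.9672.

$1.97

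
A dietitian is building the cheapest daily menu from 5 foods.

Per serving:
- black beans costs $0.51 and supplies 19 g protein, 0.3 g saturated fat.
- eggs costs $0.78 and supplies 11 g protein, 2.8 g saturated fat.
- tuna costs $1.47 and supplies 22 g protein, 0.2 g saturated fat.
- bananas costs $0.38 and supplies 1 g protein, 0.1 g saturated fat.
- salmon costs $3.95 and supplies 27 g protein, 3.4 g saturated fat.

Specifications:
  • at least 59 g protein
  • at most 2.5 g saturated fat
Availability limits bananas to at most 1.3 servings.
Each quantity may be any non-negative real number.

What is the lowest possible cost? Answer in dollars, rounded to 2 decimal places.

Treat it as an LP. Let x1 = servings of black beans, x2 = servings of eggs, x3 = servings of tuna, x4 = servings of bananas, x5 = servings of salmon.
Minimize 0.51x1 + 0.78x2 + 1.47x3 + 0.38x4 + 3.95x5 s.t.:
  19x1 + 11x2 + 22x3 + 1x4 + 27x5 ≥ 59   (protein)
  0.3x1 + 2.8x2 + 0.2x3 + 0.1x4 + 3.4x5 ≤ 2.5   (saturated fat)
  x4 ≤ 1.3
  x1, x2, x3, x4, x5 ≥ 0.
The minimum-cost mix takes nothing from eggs, tuna, bananas, salmon — only black beans. Binding constraint: protein.
Solving gives x1 = 3.105.
Hence cost = 0.51·3.105 = $1.5836.

$1.58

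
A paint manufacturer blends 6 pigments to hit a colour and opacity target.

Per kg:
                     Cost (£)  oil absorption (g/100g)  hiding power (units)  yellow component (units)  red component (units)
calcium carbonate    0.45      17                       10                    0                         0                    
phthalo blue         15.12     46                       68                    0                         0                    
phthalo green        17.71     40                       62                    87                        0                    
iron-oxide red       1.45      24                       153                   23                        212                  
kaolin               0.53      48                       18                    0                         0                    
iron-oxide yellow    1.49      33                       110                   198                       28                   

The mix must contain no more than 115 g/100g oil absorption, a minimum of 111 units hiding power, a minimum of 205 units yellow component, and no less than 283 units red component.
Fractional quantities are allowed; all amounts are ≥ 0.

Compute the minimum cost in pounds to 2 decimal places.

Let x1 = kg of calcium carbonate, x2 = kg of phthalo blue, x3 = kg of phthalo green, x4 = kg of iron-oxide red, x5 = kg of kaolin, x6 = kg of iron-oxide yellow.
min 0.45x1 + 15.12x2 + 17.71x3 + 1.45x4 + 0.53x5 + 1.49x6 with:
  17x1 + 46x2 + 40x3 + 24x4 + 48x5 + 33x6 ≤ 115   (oil absorption)
  10x1 + 68x2 + 62x3 + 153x4 + 18x5 + 110x6 ≥ 111   (hiding power)
  87x3 + 23x4 + 198x6 ≥ 205   (yellow component)
  212x4 + 28x6 ≥ 283   (red component)
  x1, x2, x3, x4, x5, x6 ≥ 0.
The optimal basis is {iron-oxide red, iron-oxide yellow}; calcium carbonate, phthalo blue, phthalo green, kaolin drop out. There the yellow component and red component constraints are tight.
So iron-oxide red = 1.217 kg, iron-oxide yellow = 0.894 kg.
Cost = 1.45·1.217 + 1.49·0.894 = 3.0967.

£3.10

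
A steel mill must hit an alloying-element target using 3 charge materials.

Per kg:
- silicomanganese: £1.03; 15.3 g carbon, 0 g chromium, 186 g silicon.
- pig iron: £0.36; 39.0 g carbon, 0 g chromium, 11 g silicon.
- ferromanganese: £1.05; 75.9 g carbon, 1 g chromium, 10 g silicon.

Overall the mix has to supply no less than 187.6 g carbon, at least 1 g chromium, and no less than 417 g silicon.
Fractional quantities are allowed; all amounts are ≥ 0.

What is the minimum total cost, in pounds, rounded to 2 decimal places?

Let x1 = kg of silicomanganese, x2 = kg of pig iron, x3 = kg of ferromanganese.
Minimise 1.03x1 + 0.36x2 + 1.05x3 subject to:
  15.3x1 + 39x2 + 75.9x3 ≥ 187.6   (carbon)
  1x3 ≥ 1   (chromium)
  186x1 + 11x2 + 10x3 ≥ 417   (silicon)
  x1, x2, x3 ≥ 0.
All 3 inputs are positive at the optimum. The carbon, chromium, silicon requirements are met with equality.
Solving gives x1 = 2.067, x2 = 2.053, x3 = 1.
Total cost: 1.03·2.067 + 0.36·2.053 + 1.05·1 = 3.9181.

£3.92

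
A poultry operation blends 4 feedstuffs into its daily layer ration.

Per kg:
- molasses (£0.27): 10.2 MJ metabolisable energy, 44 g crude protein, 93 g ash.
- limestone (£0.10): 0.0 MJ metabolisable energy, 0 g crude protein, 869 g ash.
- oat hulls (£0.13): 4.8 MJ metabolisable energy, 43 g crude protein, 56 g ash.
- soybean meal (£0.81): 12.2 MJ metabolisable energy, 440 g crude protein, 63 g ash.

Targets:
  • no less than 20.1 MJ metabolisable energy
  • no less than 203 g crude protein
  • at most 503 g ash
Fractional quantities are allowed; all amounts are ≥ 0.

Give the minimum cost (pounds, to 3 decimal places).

Let x1 = kg of molasses, x2 = kg of limestone, x3 = kg of oat hulls, x4 = kg of soybean meal.
Minimise 0.27x1 + 0.1x2 + 0.13x3 + 0.81x4 subject to:
  10.2x1 + 4.8x3 + 12.2x4 ≥ 20.1   (metabolisable energy)
  44x1 + 43x3 + 440x4 ≥ 203   (crude protein)
  93x1 + 869x2 + 56x3 + 63x4 ≤ 503   (ash)
  x1, x2, x3, x4 ≥ 0.
The optimal basis is {oat hulls, soybean meal}; molasses, limestone drop out. There the metabolisable energy and crude protein constraints are tight.
Optimal quantities: oat hulls = 4.011 kg, soybean meal = 0.06936 kg.
Hence cost = 0.13·4.011 + 0.81·0.06936 = £0.57761.

£0.578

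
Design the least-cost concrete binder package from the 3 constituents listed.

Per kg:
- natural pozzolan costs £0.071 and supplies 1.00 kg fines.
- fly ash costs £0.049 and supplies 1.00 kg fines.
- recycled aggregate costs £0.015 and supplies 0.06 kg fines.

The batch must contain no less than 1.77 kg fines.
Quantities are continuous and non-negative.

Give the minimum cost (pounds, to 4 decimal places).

This is a linear program. Let x1 = kg of natural pozzolan, x2 = kg of fly ash, x3 = kg of recycled aggregate.
min 0.071x1 + 0.049x2 + 0.015x3 s.t.:
  1x1 + 1x2 + 0.06x3 ≥ 1.77   (fines)
  x1, x2, x3 ≥ 0.
The cheapest feasible vertex uses only fly ash; natural pozzolan, recycled aggregate are not used. The fines requirement is met with equality.
Solving gives x2 = 1.77.
Hence cost = 0.049·1.77 = £0.086730.

£0.0867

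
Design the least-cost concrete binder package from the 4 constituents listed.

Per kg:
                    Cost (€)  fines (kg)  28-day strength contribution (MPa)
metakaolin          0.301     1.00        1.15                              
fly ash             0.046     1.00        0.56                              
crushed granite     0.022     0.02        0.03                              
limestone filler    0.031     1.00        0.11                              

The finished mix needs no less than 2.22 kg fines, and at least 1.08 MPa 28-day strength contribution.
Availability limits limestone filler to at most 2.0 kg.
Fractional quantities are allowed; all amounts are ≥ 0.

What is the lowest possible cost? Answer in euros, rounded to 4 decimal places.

This is a linear program. Let x1 = kg of metakaolin, x2 = kg of fly ash, x3 = kg of crushed granite, x4 = kg of limestone filler.
Minimize 0.301x1 + 0.046x2 + 0.022x3 + 0.031x4 subject to:
  1x1 + 1x2 + 0.02x3 + 1x4 ≥ 2.22   (fines)
  1.15x1 + 0.56x2 + 0.03x3 + 0.11x4 ≥ 1.08   (28-day strength contribution)
  x4 ≤ 2
  x1, x2, x3, x4 ≥ 0.
The cheapest feasible vertex uses only fly ash, limestone filler; metakaolin, crushed granite are not used. Binding constraints: fines and 28-day strength contribution.
Optimal quantities: fly ash = 1.857 kg, limestone filler = 0.3627 kg.
Objective = 0.046·1.857 + 0.031·0.3627 = 0.096666.

€0.0967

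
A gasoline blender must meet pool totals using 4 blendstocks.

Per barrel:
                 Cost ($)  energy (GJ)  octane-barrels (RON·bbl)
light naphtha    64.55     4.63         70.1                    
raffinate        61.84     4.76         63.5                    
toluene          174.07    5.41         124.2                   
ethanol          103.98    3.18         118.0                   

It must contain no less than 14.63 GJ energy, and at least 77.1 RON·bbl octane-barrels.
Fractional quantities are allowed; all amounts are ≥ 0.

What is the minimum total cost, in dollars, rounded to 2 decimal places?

Treat it as an LP. Let x1 = barrels of light naphtha, x2 = barrels of raffinate, x3 = barrels of toluene, x4 = barrels of ethanol.
Minimise 64.55x1 + 61.84x2 + 174.07x3 + 103.98x4 with:
  4.63x1 + 4.76x2 + 5.41x3 + 3.18x4 ≥ 14.63   (energy)
  70.1x1 + 63.5x2 + 124.2x3 + 118x4 ≥ 77.1   (octane-barrels)
  x1, x2, x3, x4 ≥ 0.
The optimal basis is {raffinate}; light naphtha, toluene, ethanol drop out. The energy requirement is met with equality.
That vertex is x2 = 3.0735.
Objective = 61.84·3.0735 = 190.0652.

$190.07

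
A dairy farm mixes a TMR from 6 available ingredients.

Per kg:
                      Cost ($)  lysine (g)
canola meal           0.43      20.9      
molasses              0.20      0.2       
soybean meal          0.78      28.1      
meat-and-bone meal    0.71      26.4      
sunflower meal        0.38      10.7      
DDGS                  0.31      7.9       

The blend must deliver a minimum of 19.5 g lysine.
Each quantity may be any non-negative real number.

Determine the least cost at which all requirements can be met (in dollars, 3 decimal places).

$0.401

Treat it as an LP. Let x1 = kg of canola meal, x2 = kg of molasses, x3 = kg of soybean meal, x4 = kg of meat-and-bone meal, x5 = kg of sunflower meal, x6 = kg of DDGS.
min 0.43x1 + 0.2x2 + 0.78x3 + 0.71x4 + 0.38x5 + 0.31x6 subject to:
  20.9x1 + 0.2x2 + 28.1x3 + 26.4x4 + 10.7x5 + 7.9x6 ≥ 19.5   (lysine)
  x1, x2, x3, x4, x5, x6 ≥ 0.
The minimum-cost mix takes nothing from molasses, soybean meal, meat-and-bone meal, sunflower meal, DDGS — only canola meal. There the lysine constraint is tight.
So canola meal = 0.933 kg.
Hence cost = 0.43·0.933 = $0.40119.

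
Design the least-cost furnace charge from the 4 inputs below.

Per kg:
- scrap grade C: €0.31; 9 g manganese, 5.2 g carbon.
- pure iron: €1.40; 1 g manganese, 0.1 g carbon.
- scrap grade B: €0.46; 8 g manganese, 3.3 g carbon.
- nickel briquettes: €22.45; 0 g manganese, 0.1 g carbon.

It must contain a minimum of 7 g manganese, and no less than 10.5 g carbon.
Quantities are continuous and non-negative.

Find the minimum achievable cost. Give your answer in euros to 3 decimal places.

€0.626

Treat it as an LP. Let x1 = kg of scrap grade C, x2 = kg of pure iron, x3 = kg of scrap grade B, x4 = kg of nickel briquettes.
Minimise 0.31x1 + 1.4x2 + 0.46x3 + 22.45x4 s.t.:
  9x1 + 1x2 + 8x3 ≥ 7   (manganese)
  5.2x1 + 0.1x2 + 3.3x3 + 0.1x4 ≥ 10.5   (carbon)
  x1, x2, x3, x4 ≥ 0.
At the optimum only scrap grade C is positive (pure iron, scrap grade B, nickel briquettes = 0). The carbon requirement is met with equality.
Solving gives x1 = 2.019.
Total cost: 0.31·2.019 = 0.62589.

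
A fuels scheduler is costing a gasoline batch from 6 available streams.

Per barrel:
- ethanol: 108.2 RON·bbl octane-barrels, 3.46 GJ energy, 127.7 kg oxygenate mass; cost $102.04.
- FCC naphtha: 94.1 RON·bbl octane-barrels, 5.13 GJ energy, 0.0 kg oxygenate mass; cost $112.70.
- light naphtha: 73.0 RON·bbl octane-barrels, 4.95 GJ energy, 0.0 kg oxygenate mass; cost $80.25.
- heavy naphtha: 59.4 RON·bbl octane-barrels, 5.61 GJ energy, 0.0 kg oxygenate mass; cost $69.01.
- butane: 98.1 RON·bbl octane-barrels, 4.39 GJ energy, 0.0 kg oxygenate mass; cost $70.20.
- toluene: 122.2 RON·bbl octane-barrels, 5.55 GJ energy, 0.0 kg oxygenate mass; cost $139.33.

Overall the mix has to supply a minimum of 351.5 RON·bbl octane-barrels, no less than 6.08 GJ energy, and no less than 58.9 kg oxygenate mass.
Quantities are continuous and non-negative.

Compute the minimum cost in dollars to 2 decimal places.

$262.88

Treat it as an LP. Let x1 = barrels of ethanol, x2 = barrels of FCC naphtha, x3 = barrels of light naphtha, x4 = barrels of heavy naphtha, x5 = barrels of butane, x6 = barrels of toluene.
min 102.04x1 + 112.7x2 + 80.25x3 + 69.01x4 + 70.2x5 + 139.33x6 s.t.:
  108.2x1 + 94.1x2 + 73x3 + 59.4x4 + 98.1x5 + 122.2x6 ≥ 351.5   (octane-barrels)
  3.46x1 + 5.13x2 + 4.95x3 + 5.61x4 + 4.39x5 + 5.55x6 ≥ 6.08   (energy)
  127.7x1 ≥ 58.9   (oxygenate mass)
  x1, x2, x3, x4, x5, x6 ≥ 0.
The minimum-cost mix takes nothing from FCC naphtha, light naphtha, heavy naphtha, toluene — only ethanol, butane. Binding constraints: octane-barrels and oxygenate mass.
That vertex is x1 = 0.461237, x5 = 3.07435.
Total cost: 102.04·0.461237 + 70.2·3.07435 = 262.8840.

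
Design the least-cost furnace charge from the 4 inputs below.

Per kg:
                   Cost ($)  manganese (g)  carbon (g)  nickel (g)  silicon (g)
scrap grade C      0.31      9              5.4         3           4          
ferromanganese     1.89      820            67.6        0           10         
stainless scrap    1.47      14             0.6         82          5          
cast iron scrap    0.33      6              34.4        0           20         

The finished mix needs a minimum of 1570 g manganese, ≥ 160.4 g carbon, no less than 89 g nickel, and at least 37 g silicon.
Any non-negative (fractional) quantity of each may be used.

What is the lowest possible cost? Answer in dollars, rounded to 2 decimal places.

Treat it as an LP. Let x1 = kg of scrap grade C, x2 = kg of ferromanganese, x3 = kg of stainless scrap, x4 = kg of cast iron scrap.
min 0.31x1 + 1.89x2 + 1.47x3 + 0.33x4 s.t.:
  9x1 + 820x2 + 14x3 + 6x4 ≥ 1570   (manganese)
  5.4x1 + 67.6x2 + 0.6x3 + 34.4x4 ≥ 160.4   (carbon)
  3x1 + 82x3 ≥ 89   (nickel)
  4x1 + 10x2 + 5x3 + 20x4 ≥ 37   (silicon)
  x1, x2, x3, x4 ≥ 0.
The cheapest feasible vertex uses only ferromanganese, stainless scrap, cast iron scrap; scrap grade C is not used. The manganese, carbon, nickel requirements are met with equality.
That vertex is x2 = 1.889, x3 = 1.085, x4 = 0.9312.
Hence cost = 1.89·1.889 + 1.47·1.085 + 0.33·0.9312 = $5.4725.

$5.47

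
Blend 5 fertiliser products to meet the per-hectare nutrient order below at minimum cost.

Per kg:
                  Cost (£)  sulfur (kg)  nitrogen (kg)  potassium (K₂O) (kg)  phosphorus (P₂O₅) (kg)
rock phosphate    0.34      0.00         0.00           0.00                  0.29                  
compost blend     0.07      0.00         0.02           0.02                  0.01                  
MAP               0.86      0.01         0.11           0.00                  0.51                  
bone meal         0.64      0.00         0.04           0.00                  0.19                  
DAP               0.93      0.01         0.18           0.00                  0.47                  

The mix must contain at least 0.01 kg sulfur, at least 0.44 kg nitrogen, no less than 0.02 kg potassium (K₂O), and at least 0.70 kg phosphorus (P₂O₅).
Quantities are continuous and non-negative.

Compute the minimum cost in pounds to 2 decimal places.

Let x1 = kg of rock phosphate, x2 = kg of compost blend, x3 = kg of MAP, x4 = kg of bone meal, x5 = kg of DAP.
Minimize 0.34x1 + 0.07x2 + 0.86x3 + 0.64x4 + 0.93x5 with:
  0.01x3 + 0.01x5 ≥ 0.01   (sulfur)
  0.02x2 + 0.11x3 + 0.04x4 + 0.18x5 ≥ 0.44   (nitrogen)
  0.02x2 ≥ 0.02   (potassium (K₂O))
  0.29x1 + 0.01x2 + 0.51x3 + 0.19x4 + 0.47x5 ≥ 0.7   (phosphorus (P₂O₅))
  x1, x2, x3, x4, x5 ≥ 0.
At the optimum only compost blend, DAP are positive (rock phosphate, MAP, bone meal = 0). Binding constraints: nitrogen and phosphorus (P₂O₅).
So compost blend = 10.63 kg, DAP = 1.263 kg.
Total cost: 0.07·10.63 + 0.93·1.263 = 1.9187.

£1.92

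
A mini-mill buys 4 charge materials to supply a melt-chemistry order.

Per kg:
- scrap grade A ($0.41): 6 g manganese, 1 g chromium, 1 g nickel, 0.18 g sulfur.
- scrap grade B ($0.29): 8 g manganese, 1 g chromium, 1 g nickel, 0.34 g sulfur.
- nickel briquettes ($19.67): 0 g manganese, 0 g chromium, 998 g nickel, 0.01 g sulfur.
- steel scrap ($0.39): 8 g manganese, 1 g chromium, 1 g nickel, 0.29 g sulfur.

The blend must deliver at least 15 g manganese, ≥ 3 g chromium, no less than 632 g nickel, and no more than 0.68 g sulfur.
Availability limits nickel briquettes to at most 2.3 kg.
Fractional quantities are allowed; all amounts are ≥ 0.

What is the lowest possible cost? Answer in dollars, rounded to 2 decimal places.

Treat it as an LP. Let x1 = kg of scrap grade A, x2 = kg of scrap grade B, x3 = kg of nickel briquettes, x4 = kg of steel scrap.
Minimize 0.41x1 + 0.29x2 + 19.67x3 + 0.39x4 s.t.:
  6x1 + 8x2 + 8x4 ≥ 15   (manganese)
  1x1 + 1x2 + 1x4 ≥ 3   (chromium)
  1x1 + 1x2 + 998x3 + 1x4 ≥ 632   (nickel)
  0.18x1 + 0.34x2 + 0.01x3 + 0.29x4 ≤ 0.68   (sulfur)
  x3 ≤ 2.3
  x1, x2, x3, x4 ≥ 0.
The cheapest feasible vertex uses only scrap grade A, scrap grade B, nickel briquettes; steel scrap is not used. There the chromium, nickel, sulfur constraints are tight.
Optimal quantities: scrap grade A = 2.164 kg, scrap grade B = 0.8356 kg, nickel briquettes = 0.6303 kg.
Objective = 0.41·2.164 + 0.29·0.8356 + 19.67·0.6303 = 13.5276.

$13.53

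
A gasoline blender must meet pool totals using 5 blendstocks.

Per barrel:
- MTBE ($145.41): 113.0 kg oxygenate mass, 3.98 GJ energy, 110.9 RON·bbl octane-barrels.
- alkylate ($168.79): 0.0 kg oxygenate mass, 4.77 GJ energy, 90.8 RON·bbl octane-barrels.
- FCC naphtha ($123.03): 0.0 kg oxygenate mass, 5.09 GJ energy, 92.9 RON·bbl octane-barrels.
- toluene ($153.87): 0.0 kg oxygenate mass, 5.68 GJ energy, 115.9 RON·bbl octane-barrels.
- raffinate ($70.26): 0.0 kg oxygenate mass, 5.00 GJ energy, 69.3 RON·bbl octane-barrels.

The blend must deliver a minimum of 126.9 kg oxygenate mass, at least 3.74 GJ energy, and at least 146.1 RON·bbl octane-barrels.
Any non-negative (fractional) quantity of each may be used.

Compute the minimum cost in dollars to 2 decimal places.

Let x1 = barrels of MTBE, x2 = barrels of alkylate, x3 = barrels of FCC naphtha, x4 = barrels of toluene, x5 = barrels of raffinate.
Minimise 145.41x1 + 168.79x2 + 123.03x3 + 153.87x4 + 70.26x5 with:
  113x1 ≥ 126.9   (oxygenate mass)
  3.98x1 + 4.77x2 + 5.09x3 + 5.68x4 + 5x5 ≥ 3.74   (energy)
  110.9x1 + 90.8x2 + 92.9x3 + 115.9x4 + 69.3x5 ≥ 146.1   (octane-barrels)
  x1, x2, x3, x4, x5 ≥ 0.
The optimal basis is {MTBE, raffinate}; alkylate, FCC naphtha, toluene drop out. Binding constraints: oxygenate mass and octane-barrels.
That vertex is x1 = 1.123, x5 = 0.3111.
Cost = 145.41·1.123 + 70.26·0.3111 = 185.1533.

$185.15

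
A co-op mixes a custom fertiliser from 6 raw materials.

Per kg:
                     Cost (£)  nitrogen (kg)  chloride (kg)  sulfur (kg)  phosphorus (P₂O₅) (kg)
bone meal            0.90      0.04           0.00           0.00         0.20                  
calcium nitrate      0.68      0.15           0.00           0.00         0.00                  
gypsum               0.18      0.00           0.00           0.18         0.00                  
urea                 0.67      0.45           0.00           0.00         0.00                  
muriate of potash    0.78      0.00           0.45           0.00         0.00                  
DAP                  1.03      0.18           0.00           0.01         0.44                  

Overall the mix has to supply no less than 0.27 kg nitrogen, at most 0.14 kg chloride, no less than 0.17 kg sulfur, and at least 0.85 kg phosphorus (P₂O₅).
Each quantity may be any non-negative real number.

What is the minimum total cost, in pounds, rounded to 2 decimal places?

Let x1 = kg of bone meal, x2 = kg of calcium nitrate, x3 = kg of gypsum, x4 = kg of urea, x5 = kg of muriate of potash, x6 = kg of DAP.
Minimise 0.9x1 + 0.68x2 + 0.18x3 + 0.67x4 + 0.78x5 + 1.03x6 subject to:
  0.04x1 + 0.15x2 + 0.45x4 + 0.18x6 ≥ 0.27   (nitrogen)
  0.45x5 ≤ 0.14   (chloride)
  0.18x3 + 0.01x6 ≥ 0.17   (sulfur)
  0.2x1 + 0.44x6 ≥ 0.85   (phosphorus (P₂O₅))
  x1, x2, x3, x4, x5, x6 ≥ 0.
The optimal basis is {gypsum, DAP}; bone meal, calcium nitrate, urea, muriate of potash drop out. Binding constraints: sulfur and phosphorus (P₂O₅).
Optimal quantities: gypsum = 0.8371 kg, DAP = 1.932 kg.
Total cost: 0.18·0.8371 + 1.03·1.932 = 2.1406.

£2.14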